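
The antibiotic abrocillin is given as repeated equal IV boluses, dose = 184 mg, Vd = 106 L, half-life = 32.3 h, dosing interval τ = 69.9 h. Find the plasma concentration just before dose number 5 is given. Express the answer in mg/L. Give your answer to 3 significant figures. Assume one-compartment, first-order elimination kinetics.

0.497 mg/L

C₀ per dose = Dose / Vd = 184 / 106 = 1.736 mg/L
k = ln2 / t½ = 0.693147 / 32.3 = 0.02146 h⁻¹
Fraction remaining after one interval: r = e^(−kτ) = e^(−0.02146 × 69.9) = 0.2231
Before dose 5, 4 doses have been given (aged 1τ, 2τ, 3τ, 4τ).
C_trough = C₀ × (r + r² + … + r^4) = C₀ × r(1−r^4)/(1−r)
        = 1.736 × 0.2231 × (1 − 0.002477) / (1 − 0.2231) = 0.4973 mg/L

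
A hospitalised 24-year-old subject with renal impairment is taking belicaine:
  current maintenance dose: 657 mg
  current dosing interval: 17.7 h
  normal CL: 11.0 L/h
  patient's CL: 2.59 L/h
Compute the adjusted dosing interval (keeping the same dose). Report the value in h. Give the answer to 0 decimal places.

75 h

To keep the same average steady-state level, dosing rate must scale with clearance.
CL ratio = 2.59 / 11.0 = 0.2355
New interval (same dose) = 17.7 / 0.2355 = 75.16 h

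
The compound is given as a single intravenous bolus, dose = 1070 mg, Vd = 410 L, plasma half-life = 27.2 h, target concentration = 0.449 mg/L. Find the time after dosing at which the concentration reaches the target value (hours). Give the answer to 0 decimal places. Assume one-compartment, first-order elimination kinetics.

69 h

C₀ = Dose / Vd = 1070 / 410 = 2.610 mg/L
k = ln2 / t½ = 0.693147 / 27.2 = 0.02548 h⁻¹
t = ln(C₀ / C) / k = ln(2.610 / 0.449) / 0.02548
  = ln(5.813) / 0.02548 = 1.760 / 0.02548 = 69.07 h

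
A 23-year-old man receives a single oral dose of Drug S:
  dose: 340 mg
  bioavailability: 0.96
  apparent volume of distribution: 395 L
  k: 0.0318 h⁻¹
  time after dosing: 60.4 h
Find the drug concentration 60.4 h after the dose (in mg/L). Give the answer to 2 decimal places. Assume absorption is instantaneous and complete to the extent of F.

Amount reaching circulation = F × Dose = 0.96 × 340.0 = 326.4 mg
C₀ = F·Dose / Vd = 326.4 / 395 = 0.8263 mg/L
C = C₀ · e^(−k·t) = 0.8263 × e^(−0.03180 × 60.4)
  = 0.8263 × 0.1465 = 0.1211 mg/L

0.12 mg/L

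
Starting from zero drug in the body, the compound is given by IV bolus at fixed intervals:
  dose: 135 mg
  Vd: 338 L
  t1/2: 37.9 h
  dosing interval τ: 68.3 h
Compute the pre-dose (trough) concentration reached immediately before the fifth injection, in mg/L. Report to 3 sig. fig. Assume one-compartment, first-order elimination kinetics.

0.159 mg/L

C₀ per dose = Dose / Vd = 135 / 338 = 0.3994 mg/L
k = ln2 / t½ = 0.693147 / 37.9 = 0.01829 h⁻¹
Fraction remaining after one interval: r = e^(−kτ) = e^(−0.01829 × 68.3) = 0.2867
Before dose 5, 4 doses have been given (aged 1τ, 2τ, 3τ, 4τ).
C_trough = C₀ × (r + r² + … + r^4) = C₀ × r(1−r^4)/(1−r)
        = 0.3994 × 0.2867 × (1 − 0.006756) / (1 − 0.2867) = 0.1594 mg/L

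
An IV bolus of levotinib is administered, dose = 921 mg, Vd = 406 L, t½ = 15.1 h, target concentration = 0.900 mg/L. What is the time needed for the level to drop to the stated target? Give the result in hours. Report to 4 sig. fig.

C₀ = Dose / Vd = 921.0 / 406 = 2.268 mg/L
k = ln2 / t½ = 0.693147 / 15.1 = 0.04590 h⁻¹
t = ln(C₀ / C) / k = ln(2.268 / 0.900) / 0.04590
  = ln(2.520) / 0.04590 = 0.9243 / 0.04590 = 20.14 h

20.14 h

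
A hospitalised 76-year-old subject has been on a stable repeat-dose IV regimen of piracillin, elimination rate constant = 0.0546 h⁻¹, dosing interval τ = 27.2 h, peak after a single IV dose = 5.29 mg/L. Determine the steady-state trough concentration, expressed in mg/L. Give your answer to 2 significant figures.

1.5 mg/L

e^(−kτ) = e^(−0.05460 × 27.2) = 0.2265
Accumulation ratio R = 1 / (1 − e^(−kτ)) = 1 / (1 − 0.2265) = 1.293
Steady-state trough = C₀ × R × e^(−kτ) = 5.29 × 1.293 × 0.2265 = 1.549 mg/L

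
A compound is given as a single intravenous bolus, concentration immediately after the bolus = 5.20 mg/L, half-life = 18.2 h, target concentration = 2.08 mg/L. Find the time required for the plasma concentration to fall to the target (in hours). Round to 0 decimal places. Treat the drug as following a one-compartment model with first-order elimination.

24 h

k = ln2 / t½ = 0.693147 / 18.2 = 0.03809 h⁻¹
t = ln(C₀ / C) / k = ln(5.200 / 2.08) / 0.03809
  = ln(2.500) / 0.03809 = 0.9163 / 0.03809 = 24.06 h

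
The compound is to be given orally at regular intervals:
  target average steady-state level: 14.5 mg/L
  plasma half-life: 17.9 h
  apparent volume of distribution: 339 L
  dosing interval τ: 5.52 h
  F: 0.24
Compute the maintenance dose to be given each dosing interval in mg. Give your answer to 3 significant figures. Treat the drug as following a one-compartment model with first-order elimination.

4380 mg

k = ln2 / t½ = 0.693147 / 17.9 = 0.03872 h⁻¹
CL = k × Vd = 0.03872 × 339 = 13.13 L/h
At steady state, F × (Dose/τ) = Css × CL.
Dose = Css × CL × τ / F = 14.5 × 13.13 × 5.52 / 0.24 = 4379 mg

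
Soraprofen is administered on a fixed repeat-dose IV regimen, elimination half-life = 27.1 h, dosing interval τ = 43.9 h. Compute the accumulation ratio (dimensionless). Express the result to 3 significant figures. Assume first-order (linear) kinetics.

1.48

k = ln2 / t½ = 0.693147 / 27.1 = 0.02558 h⁻¹
e^(−kτ) = e^(−0.02558 × 43.9) = 0.3253
Accumulation ratio R = 1 / (1 − e^(−kτ)) = 1 / (1 − 0.3253) = 1.482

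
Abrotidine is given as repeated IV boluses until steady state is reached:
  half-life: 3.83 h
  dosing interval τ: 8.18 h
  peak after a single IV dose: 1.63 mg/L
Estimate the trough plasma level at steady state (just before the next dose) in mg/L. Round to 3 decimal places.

k = ln2 / t½ = 0.693147 / 3.83 = 0.1810 h⁻¹
e^(−kτ) = e^(−0.1810 × 8.18) = 0.2275
Accumulation ratio R = 1 / (1 − e^(−kτ)) = 1 / (1 − 0.2275) = 1.294
Steady-state trough = C₀ × R × e^(−kτ) = 1.63 × 1.294 × 0.2275 = 0.4798 mg/L

0.480 mg/L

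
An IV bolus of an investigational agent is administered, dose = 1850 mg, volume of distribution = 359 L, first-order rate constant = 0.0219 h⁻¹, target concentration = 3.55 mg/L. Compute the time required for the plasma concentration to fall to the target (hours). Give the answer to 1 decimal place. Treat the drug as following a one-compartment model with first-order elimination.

17.0 h

C₀ = Dose / Vd = 1850 / 359 = 5.153 mg/L
t = ln(C₀ / C) / k = ln(5.153 / 3.55) / 0.02190
  = ln(1.452) / 0.02190 = 0.3729 / 0.02190 = 17.03 h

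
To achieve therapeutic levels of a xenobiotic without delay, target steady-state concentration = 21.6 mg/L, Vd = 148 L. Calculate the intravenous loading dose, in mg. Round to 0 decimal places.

3197 mg

LD = Css × Vd = 21.6 × 148 = 3197 mg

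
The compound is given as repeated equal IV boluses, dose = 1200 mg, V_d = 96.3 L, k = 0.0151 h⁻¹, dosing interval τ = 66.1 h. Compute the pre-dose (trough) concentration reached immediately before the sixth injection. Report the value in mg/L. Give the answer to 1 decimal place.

7.2 mg/L

C₀ per dose = Dose / Vd = 1200 / 96.3 = 12.46 mg/L
Fraction remaining after one interval: r = e^(−kτ) = e^(−0.01510 × 66.1) = 0.3686
Before dose 6, 5 doses have been given (aged 1τ, 2τ, 3τ, 4τ, 5τ).
C_trough = C₀ × (r + r² + … + r^5) = C₀ × r(1−r^5)/(1−r)
        = 12.46 × 0.3686 × (1 − 0.006804) / (1 − 0.3686) = 7.224 mg/L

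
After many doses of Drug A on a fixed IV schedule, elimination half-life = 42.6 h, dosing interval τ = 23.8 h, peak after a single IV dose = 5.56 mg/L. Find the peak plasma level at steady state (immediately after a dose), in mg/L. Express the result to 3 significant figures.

17.3 mg/L

k = ln2 / t½ = 0.693147 / 42.6 = 0.01627 h⁻¹
e^(−kτ) = e^(−0.01627 × 23.8) = 0.6789
Accumulation ratio R = 1 / (1 − e^(−kτ)) = 1 / (1 − 0.6789) = 3.114
Steady-state peak = C₀ × R = 5.56 × 3.114 = 17.31 mg/L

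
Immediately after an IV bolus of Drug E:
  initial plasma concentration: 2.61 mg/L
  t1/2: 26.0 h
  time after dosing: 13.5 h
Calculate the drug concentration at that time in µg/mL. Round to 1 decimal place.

k = ln2 / t½ = 0.693147 / 26.0 = 0.02666 h⁻¹
C = C₀ · e^(−k·t) = 2.610 × e^(−0.02666 × 13.5)
  = 2.610 × 0.6977 = 1.821 mg/L
(1.821 mg/L = 1.821 µg/mL)

1.8 µg/mL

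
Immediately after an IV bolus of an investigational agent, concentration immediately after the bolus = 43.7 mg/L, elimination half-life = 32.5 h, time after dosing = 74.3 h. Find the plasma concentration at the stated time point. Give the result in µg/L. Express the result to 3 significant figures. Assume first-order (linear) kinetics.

8960 µg/L

k = ln2 / t½ = 0.693147 / 32.5 = 0.02133 h⁻¹
C = C₀ · e^(−k·t) = 43.70 × e^(−0.02133 × 74.3)
  = 43.70 × 0.2050 = 8.959 mg/L
Convert: 8.959 mg/L × 1000 = 8959 µg/L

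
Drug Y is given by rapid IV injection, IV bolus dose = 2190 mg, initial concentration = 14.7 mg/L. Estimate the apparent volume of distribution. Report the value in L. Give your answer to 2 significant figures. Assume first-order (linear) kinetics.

Vd = Dose / C₀ = 2190 / 14.7 = 149.0 L

150 L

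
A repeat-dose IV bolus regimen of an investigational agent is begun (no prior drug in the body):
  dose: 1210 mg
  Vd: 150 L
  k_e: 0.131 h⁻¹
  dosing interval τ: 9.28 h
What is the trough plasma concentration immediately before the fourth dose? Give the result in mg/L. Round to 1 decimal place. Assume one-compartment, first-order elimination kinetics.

C₀ per dose = Dose / Vd = 1210 / 150 = 8.067 mg/L
Fraction remaining after one interval: r = e^(−kτ) = e^(−0.1310 × 9.28) = 0.2965
Before dose 4, 3 doses have been given (aged 1τ, 2τ, 3τ).
C_trough = C₀ × (r + r² + … + r^3) = C₀ × r(1−r^3)/(1−r)
        = 8.067 × 0.2965 × (1 − 0.02607) / (1 − 0.2965) = 3.311 mg/L

3.3 mg/L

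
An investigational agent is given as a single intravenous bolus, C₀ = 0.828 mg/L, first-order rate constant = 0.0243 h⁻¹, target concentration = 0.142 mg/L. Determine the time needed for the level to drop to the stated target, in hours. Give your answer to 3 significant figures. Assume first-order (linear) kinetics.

72.6 h

t = ln(C₀ / C) / k = ln(0.8280 / 0.142) / 0.02430
  = ln(5.831) / 0.02430 = 1.763 / 0.02430 = 72.55 h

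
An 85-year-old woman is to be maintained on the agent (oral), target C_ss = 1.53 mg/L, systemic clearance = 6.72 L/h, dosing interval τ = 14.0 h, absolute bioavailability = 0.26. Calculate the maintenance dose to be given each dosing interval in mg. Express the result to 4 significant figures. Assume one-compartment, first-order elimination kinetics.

At steady state, F × (Dose/τ) = Css × CL.
Dose = Css × CL × τ / F = 1.53 × 6.720 × 14.0 / 0.26 = 553.6 mg

553.6 mg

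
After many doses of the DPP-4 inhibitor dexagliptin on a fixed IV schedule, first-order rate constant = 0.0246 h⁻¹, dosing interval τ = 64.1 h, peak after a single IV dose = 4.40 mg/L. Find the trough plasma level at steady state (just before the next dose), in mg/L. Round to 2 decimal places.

e^(−kτ) = e^(−0.02460 × 64.1) = 0.2066
Accumulation ratio R = 1 / (1 − e^(−kτ)) = 1 / (1 − 0.2066) = 1.260
Steady-state trough = C₀ × R × e^(−kτ) = 4.40 × 1.260 × 0.2066 = 1.145 mg/L

1.15 mg/L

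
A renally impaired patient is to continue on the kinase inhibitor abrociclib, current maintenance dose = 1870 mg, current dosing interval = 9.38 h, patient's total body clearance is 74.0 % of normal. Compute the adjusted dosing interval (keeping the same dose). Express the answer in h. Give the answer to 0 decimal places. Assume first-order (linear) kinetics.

13 h

To keep the same average steady-state level, dosing rate must scale with clearance.
CL ratio = 74.0 / 100 = 0.7400
New interval (same dose) = 9.38 / 0.7400 = 12.68 h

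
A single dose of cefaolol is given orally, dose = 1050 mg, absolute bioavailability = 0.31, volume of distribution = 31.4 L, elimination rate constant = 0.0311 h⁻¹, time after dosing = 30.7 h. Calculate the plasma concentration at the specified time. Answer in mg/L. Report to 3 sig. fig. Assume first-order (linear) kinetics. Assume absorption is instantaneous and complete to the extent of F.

Amount reaching circulation = F × Dose = 0.31 × 1050 = 325.5 mg
C₀ = F·Dose / Vd = 325.5 / 31.4 = 10.37 mg/L
C = C₀ · e^(−k·t) = 10.37 × e^(−0.03110 × 30.7)
  = 10.37 × 0.3849 = 3.991 mg/L

3.99 mg/L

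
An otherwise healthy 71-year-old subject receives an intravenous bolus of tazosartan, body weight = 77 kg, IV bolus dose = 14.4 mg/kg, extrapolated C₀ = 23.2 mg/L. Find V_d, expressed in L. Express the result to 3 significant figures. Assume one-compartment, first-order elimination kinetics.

Dose = 14.4 × 77 = 1109 mg
Vd = Dose / C₀ = 1109 / 23.2 = 47.80 L

47.8 L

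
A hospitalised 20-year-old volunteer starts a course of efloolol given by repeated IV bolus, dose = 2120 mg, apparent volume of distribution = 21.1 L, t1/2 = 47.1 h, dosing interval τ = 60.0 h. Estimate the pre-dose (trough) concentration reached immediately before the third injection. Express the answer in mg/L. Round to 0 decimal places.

59 mg/L

C₀ per dose = Dose / Vd = 2120 / 21.1 = 100.5 mg/L
k = ln2 / t½ = 0.693147 / 47.1 = 0.01472 h⁻¹
Fraction remaining after one interval: r = e^(−kτ) = e^(−0.01472 × 60.0) = 0.4135
Before dose 3, 2 doses have been given (aged 1τ, 2τ).
C_trough = C₀ × (r + r²) = 100.5 × (0.4135 + 0.1710) = 58.74 mg/L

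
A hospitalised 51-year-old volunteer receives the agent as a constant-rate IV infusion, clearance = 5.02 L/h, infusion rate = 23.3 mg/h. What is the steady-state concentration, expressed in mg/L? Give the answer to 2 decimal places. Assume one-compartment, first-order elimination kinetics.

At steady state Css = R₀ / CL = 23.3 / 5.020 = 4.641 mg/L

4.64 mg/L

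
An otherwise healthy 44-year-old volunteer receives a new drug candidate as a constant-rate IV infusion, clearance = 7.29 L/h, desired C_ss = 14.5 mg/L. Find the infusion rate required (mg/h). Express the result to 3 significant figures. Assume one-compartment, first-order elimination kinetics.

At steady state, infusion rate R₀ = Css × CL = 14.5 × 7.290 = 105.7 mg/h

106 mg/h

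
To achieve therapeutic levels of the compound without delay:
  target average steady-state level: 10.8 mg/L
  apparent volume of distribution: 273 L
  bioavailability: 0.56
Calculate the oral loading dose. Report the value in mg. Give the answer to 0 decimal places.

5265 mg

LD = Css × Vd / F = 10.8 × 273 / 0.56 = 5265 mg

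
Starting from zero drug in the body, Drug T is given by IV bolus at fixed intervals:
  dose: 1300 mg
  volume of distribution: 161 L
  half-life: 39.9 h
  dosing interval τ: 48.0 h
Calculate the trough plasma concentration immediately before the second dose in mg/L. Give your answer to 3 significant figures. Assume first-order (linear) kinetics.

3.51 mg/L

C₀ per dose = Dose / Vd = 1300 / 161 = 8.075 mg/L
k = ln2 / t½ = 0.693147 / 39.9 = 0.01737 h⁻¹
Fraction remaining after one interval: r = e^(−kτ) = e^(−0.01737 × 48.0) = 0.4344
Before dose 2, 1 dose has been given (aged 1τ).
C_trough = C₀ × r = 8.075 × 0.4344 = 3.508 mg/L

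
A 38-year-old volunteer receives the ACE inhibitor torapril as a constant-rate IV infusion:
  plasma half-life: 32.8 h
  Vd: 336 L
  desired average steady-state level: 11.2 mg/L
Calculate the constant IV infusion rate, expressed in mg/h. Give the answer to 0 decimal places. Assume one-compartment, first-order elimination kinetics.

k = ln2 / t½ = 0.693147 / 32.8 = 0.02113 h⁻¹
CL = k × Vd = 0.02113 × 336 = 7.100 L/h
At steady state, infusion rate R₀ = Css × CL = 11.2 × 7.100 = 79.52 mg/h

80 mg/h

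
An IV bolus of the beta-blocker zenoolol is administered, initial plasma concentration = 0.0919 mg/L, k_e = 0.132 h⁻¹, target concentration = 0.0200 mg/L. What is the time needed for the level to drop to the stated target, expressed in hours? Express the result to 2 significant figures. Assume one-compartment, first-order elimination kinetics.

12 h

t = ln(C₀ / C) / k = ln(0.09190 / 0.0200) / 0.1320
  = ln(4.595) / 0.1320 = 1.525 / 0.1320 = 11.55 h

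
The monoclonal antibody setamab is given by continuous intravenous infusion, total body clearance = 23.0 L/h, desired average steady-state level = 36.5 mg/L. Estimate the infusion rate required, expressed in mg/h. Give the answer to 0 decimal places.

840 mg/h

At steady state, infusion rate R₀ = Css × CL = 36.5 × 23.00 = 839.5 mg/h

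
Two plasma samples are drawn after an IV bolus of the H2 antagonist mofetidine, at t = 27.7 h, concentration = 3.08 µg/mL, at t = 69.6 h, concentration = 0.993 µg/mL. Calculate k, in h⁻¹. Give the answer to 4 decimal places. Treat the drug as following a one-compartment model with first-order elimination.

0.0270 h⁻¹

k = ln(C₁/C₂) / (t₂ − t₁) = ln(3.08/0.993) / (69.6 − 27.7)
  = 1.132 / 41.90 = 0.02702 h⁻¹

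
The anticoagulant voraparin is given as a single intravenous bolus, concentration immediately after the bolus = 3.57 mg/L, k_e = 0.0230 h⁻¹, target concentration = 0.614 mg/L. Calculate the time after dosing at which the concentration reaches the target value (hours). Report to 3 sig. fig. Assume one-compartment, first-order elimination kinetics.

76.5 h

t = ln(C₀ / C) / k = ln(3.570 / 0.614) / 0.02300
  = ln(5.814) / 0.02300 = 1.760 / 0.02300 = 76.52 h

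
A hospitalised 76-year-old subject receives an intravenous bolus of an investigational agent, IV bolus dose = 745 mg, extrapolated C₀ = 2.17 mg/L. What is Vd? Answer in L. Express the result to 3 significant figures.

343 L

Vd = Dose / C₀ = 745.0 / 2.17 = 343.3 L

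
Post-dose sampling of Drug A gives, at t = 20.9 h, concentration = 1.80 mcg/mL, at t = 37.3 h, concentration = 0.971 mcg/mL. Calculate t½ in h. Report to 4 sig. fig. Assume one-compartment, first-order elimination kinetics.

k = ln(C₁/C₂) / (t₂ − t₁) = ln(1.80/0.971) / (37.3 − 20.9)
  = 0.6172 / 16.40 = 0.03763 h⁻¹
t½ = ln2 / k = 0.693147 / 0.03763 = 18.42 h

18.42 h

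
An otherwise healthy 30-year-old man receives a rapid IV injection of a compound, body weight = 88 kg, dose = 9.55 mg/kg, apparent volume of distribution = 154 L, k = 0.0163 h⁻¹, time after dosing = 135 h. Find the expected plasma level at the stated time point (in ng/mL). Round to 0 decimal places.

Total dose = 9.55 × 88 = 840.4 mg
C₀ = Dose / Vd = 840.4 / 154 = 5.457 mg/L
C = C₀ · e^(−k·t) = 5.457 × e^(−0.01630 × 135)
  = 5.457 × 0.1107 = 0.6041 mg/L
Convert: 0.6041 mg/L × 1000 = 604.1 ng/mL

604 ng/mL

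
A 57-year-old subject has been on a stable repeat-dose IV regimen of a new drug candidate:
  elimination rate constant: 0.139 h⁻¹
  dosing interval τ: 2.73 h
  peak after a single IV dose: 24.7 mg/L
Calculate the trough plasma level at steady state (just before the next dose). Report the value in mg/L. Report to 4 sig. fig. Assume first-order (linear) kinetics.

e^(−kτ) = e^(−0.1390 × 2.73) = 0.6842
Accumulation ratio R = 1 / (1 − e^(−kτ)) = 1 / (1 − 0.6842) = 3.167
Steady-state trough = C₀ × R × e^(−kτ) = 24.7 × 3.167 × 0.6842 = 53.52 mg/L

53.52 mg/L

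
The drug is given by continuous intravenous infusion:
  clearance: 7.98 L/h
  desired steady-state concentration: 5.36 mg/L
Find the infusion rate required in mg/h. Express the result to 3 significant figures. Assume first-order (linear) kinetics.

42.8 mg/h

At steady state, infusion rate R₀ = Css × CL = 5.36 × 7.980 = 42.77 mg/h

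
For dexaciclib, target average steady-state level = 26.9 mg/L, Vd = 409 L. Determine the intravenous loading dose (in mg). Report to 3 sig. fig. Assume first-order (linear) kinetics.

LD = Css × Vd = 26.9 × 409 = 11000 mg

11000 mg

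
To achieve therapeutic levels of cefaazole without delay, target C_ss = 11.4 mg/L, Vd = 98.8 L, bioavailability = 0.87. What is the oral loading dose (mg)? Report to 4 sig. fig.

LD = Css × Vd / F = 11.4 × 98.8 / 0.87 = 1295 mg

1295 mg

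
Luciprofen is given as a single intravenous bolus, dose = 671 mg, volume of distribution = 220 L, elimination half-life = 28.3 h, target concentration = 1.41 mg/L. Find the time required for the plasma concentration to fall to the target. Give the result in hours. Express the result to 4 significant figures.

C₀ = Dose / Vd = 671.0 / 220 = 3.050 mg/L
k = ln2 / t½ = 0.693147 / 28.3 = 0.02449 h⁻¹
t = ln(C₀ / C) / k = ln(3.050 / 1.41) / 0.02449
  = ln(2.163) / 0.02449 = 0.7715 / 0.02449 = 31.50 h

31.50 h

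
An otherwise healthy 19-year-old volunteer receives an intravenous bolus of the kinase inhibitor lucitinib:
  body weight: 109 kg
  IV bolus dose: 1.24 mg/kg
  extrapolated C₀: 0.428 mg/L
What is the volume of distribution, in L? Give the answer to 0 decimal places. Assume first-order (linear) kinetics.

Dose = 1.24 × 109 = 135.2 mg
Vd = Dose / C₀ = 135.2 / 0.428 = 315.9 L

316 L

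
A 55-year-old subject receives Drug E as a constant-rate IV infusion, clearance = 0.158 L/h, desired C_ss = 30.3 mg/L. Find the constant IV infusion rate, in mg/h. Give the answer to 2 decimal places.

At steady state, infusion rate R₀ = Css × CL = 30.3 × 0.1580 = 4.787 mg/h

4.79 mg/h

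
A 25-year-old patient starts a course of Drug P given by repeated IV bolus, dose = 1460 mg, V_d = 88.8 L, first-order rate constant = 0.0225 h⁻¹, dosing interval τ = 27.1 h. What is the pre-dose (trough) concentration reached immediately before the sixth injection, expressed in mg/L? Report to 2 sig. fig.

19 mg/L

C₀ per dose = Dose / Vd = 1460 / 88.8 = 16.44 mg/L
Fraction remaining after one interval: r = e^(−kτ) = e^(−0.02250 × 27.1) = 0.5435
Before dose 6, 5 doses have been given (aged 1τ, 2τ, 3τ, 4τ, 5τ).
C_trough = C₀ × (r + r² + … + r^5) = C₀ × r(1−r^5)/(1−r)
        = 16.44 × 0.5435 × (1 − 0.04742) / (1 − 0.5435) = 18.64 mg/L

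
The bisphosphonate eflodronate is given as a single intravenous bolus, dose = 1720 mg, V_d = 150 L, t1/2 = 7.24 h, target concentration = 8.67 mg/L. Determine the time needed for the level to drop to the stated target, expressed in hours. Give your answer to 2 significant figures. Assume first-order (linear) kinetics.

2.9 h

C₀ = Dose / Vd = 1720 / 150 = 11.47 mg/L
k = ln2 / t½ = 0.693147 / 7.24 = 0.09574 h⁻¹
t = ln(C₀ / C) / k = ln(11.47 / 8.67) / 0.09574
  = ln(1.323) / 0.09574 = 0.2799 / 0.09574 = 2.924 h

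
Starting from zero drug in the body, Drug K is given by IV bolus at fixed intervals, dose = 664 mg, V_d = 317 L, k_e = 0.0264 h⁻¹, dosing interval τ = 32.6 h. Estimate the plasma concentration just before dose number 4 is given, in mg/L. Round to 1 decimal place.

C₀ per dose = Dose / Vd = 664 / 317 = 2.095 mg/L
Fraction remaining after one interval: r = e^(−kτ) = e^(−0.02640 × 32.6) = 0.4229
Before dose 4, 3 doses have been given (aged 1τ, 2τ, 3τ).
C_trough = C₀ × (r + r² + … + r^3) = C₀ × r(1−r^3)/(1−r)
        = 2.095 × 0.4229 × (1 − 0.07563) / (1 − 0.4229) = 1.419 mg/L

1.4 mg/L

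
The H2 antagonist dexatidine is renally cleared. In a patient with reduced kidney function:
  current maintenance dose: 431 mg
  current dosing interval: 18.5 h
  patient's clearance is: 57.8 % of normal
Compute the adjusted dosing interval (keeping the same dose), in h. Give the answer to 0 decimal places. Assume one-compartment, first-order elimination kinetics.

To keep the same average steady-state level, dosing rate must scale with clearance.
CL ratio = 57.8 / 100 = 0.5780
New interval (same dose) = 18.5 / 0.5780 = 32.01 h

32 h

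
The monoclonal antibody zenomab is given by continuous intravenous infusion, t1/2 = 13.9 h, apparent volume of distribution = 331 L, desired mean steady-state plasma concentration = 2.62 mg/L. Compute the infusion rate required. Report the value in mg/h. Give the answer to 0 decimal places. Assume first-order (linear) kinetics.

43 mg/h

k = ln2 / t½ = 0.693147 / 13.9 = 0.04987 h⁻¹
CL = k × Vd = 0.04987 × 331 = 16.51 L/h
At steady state, infusion rate R₀ = Css × CL = 2.62 × 16.51 = 43.26 mg/h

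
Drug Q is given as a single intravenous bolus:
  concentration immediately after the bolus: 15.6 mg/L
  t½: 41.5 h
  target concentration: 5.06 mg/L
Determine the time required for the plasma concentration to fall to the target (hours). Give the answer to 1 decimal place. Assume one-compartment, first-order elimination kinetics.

67.4 h

k = ln2 / t½ = 0.693147 / 41.5 = 0.01670 h⁻¹
t = ln(C₀ / C) / k = ln(15.60 / 5.06) / 0.01670
  = ln(3.083) / 0.01670 = 1.126 / 0.01670 = 67.43 h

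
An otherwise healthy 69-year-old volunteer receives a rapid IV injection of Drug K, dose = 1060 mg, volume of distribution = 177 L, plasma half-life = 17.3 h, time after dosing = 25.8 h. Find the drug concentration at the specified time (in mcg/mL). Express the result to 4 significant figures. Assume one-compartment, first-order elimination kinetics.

C₀ = Dose / Vd = 1060 / 177 = 5.989 mg/L
k = ln2 / t½ = 0.693147 / 17.3 = 0.04007 h⁻¹
C = C₀ · e^(−k·t) = 5.989 × e^(−0.04007 × 25.8)
  = 5.989 × 0.3557 = 2.130 mg/L
(2.130 mg/L = 2.130 mcg/mL)

2.130 mcg/mL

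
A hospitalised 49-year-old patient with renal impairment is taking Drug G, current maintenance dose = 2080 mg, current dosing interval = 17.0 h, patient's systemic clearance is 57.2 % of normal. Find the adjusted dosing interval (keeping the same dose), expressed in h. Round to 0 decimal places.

30 h

To keep the same average steady-state level, dosing rate must scale with clearance.
CL ratio = 57.2 / 100 = 0.5720
New interval (same dose) = 17.0 / 0.5720 = 29.72 h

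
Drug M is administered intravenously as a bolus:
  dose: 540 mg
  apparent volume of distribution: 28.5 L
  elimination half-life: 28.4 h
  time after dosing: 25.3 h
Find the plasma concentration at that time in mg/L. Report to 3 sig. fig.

C₀ = Dose / Vd = 540.0 / 28.5 = 18.95 mg/L
k = ln2 / t½ = 0.693147 / 28.4 = 0.02441 h⁻¹
C = C₀ · e^(−k·t) = 18.95 × e^(−0.02441 × 25.3)
  = 18.95 × 0.5393 = 10.22 mg/L

10.2 mg/L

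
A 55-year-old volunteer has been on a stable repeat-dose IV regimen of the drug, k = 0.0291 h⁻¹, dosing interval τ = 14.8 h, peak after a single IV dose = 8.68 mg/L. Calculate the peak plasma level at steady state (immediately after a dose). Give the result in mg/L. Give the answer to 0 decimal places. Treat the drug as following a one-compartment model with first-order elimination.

e^(−kτ) = e^(−0.02910 × 14.8) = 0.6501
Accumulation ratio R = 1 / (1 − e^(−kτ)) = 1 / (1 − 0.6501) = 2.858
Steady-state peak = C₀ × R = 8.68 × 2.858 = 24.81 mg/L

25 mg/L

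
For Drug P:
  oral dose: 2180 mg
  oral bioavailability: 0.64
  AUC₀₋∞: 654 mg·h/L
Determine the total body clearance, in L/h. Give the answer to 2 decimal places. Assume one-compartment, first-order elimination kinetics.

2.13 L/h

CL = F·Dose / AUC = 0.64 × 2180 / 654 = 2.133 L/h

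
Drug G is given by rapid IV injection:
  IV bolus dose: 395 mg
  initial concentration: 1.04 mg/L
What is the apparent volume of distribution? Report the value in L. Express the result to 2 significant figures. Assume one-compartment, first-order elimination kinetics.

Vd = Dose / C₀ = 395.0 / 1.04 = 379.8 L

380 L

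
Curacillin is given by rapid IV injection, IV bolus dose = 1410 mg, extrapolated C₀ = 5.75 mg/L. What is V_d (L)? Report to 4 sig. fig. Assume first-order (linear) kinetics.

245.2 L

Vd = Dose / C₀ = 1410 / 5.75 = 245.2 L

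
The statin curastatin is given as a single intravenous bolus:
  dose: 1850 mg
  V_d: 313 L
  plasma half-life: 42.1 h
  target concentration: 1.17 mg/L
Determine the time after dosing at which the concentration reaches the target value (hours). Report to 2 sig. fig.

98 h

C₀ = Dose / Vd = 1850 / 313 = 5.911 mg/L
k = ln2 / t½ = 0.693147 / 42.1 = 0.01646 h⁻¹
t = ln(C₀ / C) / k = ln(5.911 / 1.17) / 0.01646
  = ln(5.052) / 0.01646 = 1.620 / 0.01646 = 98.42 h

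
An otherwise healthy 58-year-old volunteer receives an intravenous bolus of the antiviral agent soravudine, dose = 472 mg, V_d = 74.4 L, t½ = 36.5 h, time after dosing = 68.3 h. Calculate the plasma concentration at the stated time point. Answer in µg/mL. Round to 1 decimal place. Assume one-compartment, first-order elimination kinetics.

C₀ = Dose / Vd = 472.0 / 74.4 = 6.344 mg/L
k = ln2 / t½ = 0.693147 / 36.5 = 0.01899 h⁻¹
C = C₀ · e^(−k·t) = 6.344 × e^(−0.01899 × 68.3)
  = 6.344 × 0.2733 = 1.734 mg/L
(1.734 mg/L = 1.734 µg/mL)

1.7 µg/mL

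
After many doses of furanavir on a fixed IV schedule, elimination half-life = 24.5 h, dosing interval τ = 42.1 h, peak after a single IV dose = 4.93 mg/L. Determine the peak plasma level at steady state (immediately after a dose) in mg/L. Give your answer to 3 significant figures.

7.08 mg/L

k = ln2 / t½ = 0.693147 / 24.5 = 0.02829 h⁻¹
e^(−kτ) = e^(−0.02829 × 42.1) = 0.3039
Accumulation ratio R = 1 / (1 − e^(−kτ)) = 1 / (1 − 0.3039) = 1.437
Steady-state peak = C₀ × R = 4.93 × 1.437 = 7.084 mg/L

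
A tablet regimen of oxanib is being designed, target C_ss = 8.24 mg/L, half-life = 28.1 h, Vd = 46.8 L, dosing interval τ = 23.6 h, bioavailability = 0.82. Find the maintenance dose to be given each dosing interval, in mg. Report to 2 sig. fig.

k = ln2 / t½ = 0.693147 / 28.1 = 0.02467 h⁻¹
CL = k × Vd = 0.02467 × 46.8 = 1.155 L/h
At steady state, F × (Dose/τ) = Css × CL.
Dose = Css × CL × τ / F = 8.24 × 1.155 × 23.6 / 0.82 = 273.9 mg

270 mg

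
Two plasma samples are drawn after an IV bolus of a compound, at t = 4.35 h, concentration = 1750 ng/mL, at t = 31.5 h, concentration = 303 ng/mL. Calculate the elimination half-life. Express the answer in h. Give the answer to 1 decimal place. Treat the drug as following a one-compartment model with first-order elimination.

k = ln(C₁/C₂) / (t₂ − t₁) = ln(1750/303) / (31.5 − 4.35)
  = 1.754 / 27.15 = 0.06460 h⁻¹
t½ = ln2 / k = 0.693147 / 0.06460 = 10.73 h

10.7 h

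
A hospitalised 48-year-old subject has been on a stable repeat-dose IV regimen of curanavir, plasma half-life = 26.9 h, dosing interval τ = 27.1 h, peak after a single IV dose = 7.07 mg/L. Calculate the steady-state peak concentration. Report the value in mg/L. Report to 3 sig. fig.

k = ln2 / t½ = 0.693147 / 26.9 = 0.02577 h⁻¹
e^(−kτ) = e^(−0.02577 × 27.1) = 0.4974
Accumulation ratio R = 1 / (1 − e^(−kτ)) = 1 / (1 − 0.4974) = 1.990
Steady-state peak = C₀ × R = 7.07 × 1.990 = 14.07 mg/L

14.1 mg/L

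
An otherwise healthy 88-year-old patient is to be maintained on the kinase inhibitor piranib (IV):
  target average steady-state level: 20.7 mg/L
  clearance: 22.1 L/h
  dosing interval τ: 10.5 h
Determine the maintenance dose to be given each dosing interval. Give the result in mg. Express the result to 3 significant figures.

At steady state, Dose/τ = Css × CL.
Dose = Css × CL × τ = 20.7 × 22.10 × 10.5 = 4803 mg

4800 mg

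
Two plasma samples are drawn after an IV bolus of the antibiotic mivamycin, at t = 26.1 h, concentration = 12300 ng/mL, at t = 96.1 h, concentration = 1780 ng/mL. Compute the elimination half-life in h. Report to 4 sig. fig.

25.10 h

k = ln(C₁/C₂) / (t₂ − t₁) = ln(12300/1780) / (96.1 − 26.1)
  = 1.933 / 70.00 = 0.02761 h⁻¹
t½ = ln2 / k = 0.693147 / 0.02761 = 25.10 h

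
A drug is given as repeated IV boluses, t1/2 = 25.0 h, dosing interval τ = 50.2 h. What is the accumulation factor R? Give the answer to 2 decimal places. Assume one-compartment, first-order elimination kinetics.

1.33

k = ln2 / t½ = 0.693147 / 25.0 = 0.02773 h⁻¹
e^(−kτ) = e^(−0.02773 × 50.2) = 0.2486
Accumulation ratio R = 1 / (1 − e^(−kτ)) = 1 / (1 − 0.2486) = 1.331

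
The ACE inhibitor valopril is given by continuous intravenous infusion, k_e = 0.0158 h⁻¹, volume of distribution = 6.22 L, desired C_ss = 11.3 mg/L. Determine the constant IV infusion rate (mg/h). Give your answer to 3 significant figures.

1.11 mg/h

CL = k × Vd = 0.01580 × 6.22 = 0.09828 L/h
At steady state, infusion rate R₀ = Css × CL = 11.3 × 0.09828 = 1.111 mg/h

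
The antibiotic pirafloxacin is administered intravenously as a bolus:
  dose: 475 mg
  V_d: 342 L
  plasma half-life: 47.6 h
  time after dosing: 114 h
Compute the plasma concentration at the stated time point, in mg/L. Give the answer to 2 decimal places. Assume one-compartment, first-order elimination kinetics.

0.26 mg/L

C₀ = Dose / Vd = 475.0 / 342 = 1.389 mg/L
k = ln2 / t½ = 0.693147 / 47.6 = 0.01456 h⁻¹
C = C₀ · e^(−k·t) = 1.389 × e^(−0.01456 × 114)
  = 1.389 × 0.1902 = 0.2642 mg/L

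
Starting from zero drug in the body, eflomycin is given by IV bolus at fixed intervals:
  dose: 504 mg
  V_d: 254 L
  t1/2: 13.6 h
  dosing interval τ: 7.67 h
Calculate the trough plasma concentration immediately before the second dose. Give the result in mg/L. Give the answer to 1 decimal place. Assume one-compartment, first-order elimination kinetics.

C₀ per dose = Dose / Vd = 504 / 254 = 1.984 mg/L
k = ln2 / t½ = 0.693147 / 13.6 = 0.05097 h⁻¹
Fraction remaining after one interval: r = e^(−kτ) = e^(−0.05097 × 7.67) = 0.6764
Before dose 2, 1 dose has been given (aged 1τ).
C_trough = C₀ × r = 1.984 × 0.6764 = 1.342 mg/L

1.3 mg/L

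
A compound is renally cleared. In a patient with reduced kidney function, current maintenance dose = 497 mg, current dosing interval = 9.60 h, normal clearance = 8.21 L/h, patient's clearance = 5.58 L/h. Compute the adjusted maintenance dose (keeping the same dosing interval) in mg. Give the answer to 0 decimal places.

338 mg

To keep the same average steady-state level, dosing rate must scale with clearance.
CL ratio = 5.58 / 8.21 = 0.6797
New dose (same interval) = 497 × 0.6797 = 337.8 mg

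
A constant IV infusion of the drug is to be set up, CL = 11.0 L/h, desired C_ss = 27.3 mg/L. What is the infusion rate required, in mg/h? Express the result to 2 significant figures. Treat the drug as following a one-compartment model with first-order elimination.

At steady state, infusion rate R₀ = Css × CL = 27.3 × 11.00 = 300.3 mg/h

300 mg/h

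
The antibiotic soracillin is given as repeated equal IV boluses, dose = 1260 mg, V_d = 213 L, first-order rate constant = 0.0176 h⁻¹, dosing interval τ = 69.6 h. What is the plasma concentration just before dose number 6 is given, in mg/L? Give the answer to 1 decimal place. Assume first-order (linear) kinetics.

2.5 mg/L

C₀ per dose = Dose / Vd = 1260 / 213 = 5.915 mg/L
Fraction remaining after one interval: r = e^(−kτ) = e^(−0.01760 × 69.6) = 0.2938
Before dose 6, 5 doses have been given (aged 1τ, 2τ, 3τ, 4τ, 5τ).
C_trough = C₀ × (r + r² + … + r^5) = C₀ × r(1−r^5)/(1−r)
        = 5.915 × 0.2938 × (1 − 0.002189) / (1 − 0.2938) = 2.455 mg/L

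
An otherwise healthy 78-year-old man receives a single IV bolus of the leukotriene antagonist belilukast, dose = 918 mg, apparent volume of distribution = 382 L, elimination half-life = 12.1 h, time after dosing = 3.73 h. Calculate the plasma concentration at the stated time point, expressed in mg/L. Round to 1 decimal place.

C₀ = Dose / Vd = 918.0 / 382 = 2.403 mg/L
k = ln2 / t½ = 0.693147 / 12.1 = 0.05728 h⁻¹
C = C₀ · e^(−k·t) = 2.403 × e^(−0.05728 × 3.73)
  = 2.403 × 0.8076 = 1.941 mg/L

1.9 mg/L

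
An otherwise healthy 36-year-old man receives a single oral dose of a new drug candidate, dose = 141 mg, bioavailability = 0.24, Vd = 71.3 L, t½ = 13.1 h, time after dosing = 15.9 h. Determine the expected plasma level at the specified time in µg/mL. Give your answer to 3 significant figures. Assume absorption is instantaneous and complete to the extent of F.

Amount reaching circulation = F × Dose = 0.24 × 141.0 = 33.84 mg
C₀ = F·Dose / Vd = 33.84 / 71.3 = 0.4746 mg/L
k = ln2 / t½ = 0.693147 / 13.1 = 0.05291 h⁻¹
C = C₀ · e^(−k·t) = 0.4746 × e^(−0.05291 × 15.9)
  = 0.4746 × 0.4312 = 0.2046 mg/L
(0.2046 mg/L = 0.2046 µg/mL)

0.205 µg/mL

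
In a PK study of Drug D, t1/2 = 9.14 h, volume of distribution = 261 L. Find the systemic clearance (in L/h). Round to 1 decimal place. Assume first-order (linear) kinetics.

19.8 L/h

k = ln2 / t½ = 0.693147 / 9.14 = 0.07584 h⁻¹
CL = k × Vd = 0.07584 × 261 = 19.79 L/h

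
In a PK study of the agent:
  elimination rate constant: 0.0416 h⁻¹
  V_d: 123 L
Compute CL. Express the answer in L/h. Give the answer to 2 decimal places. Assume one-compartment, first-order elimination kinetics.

CL = k × Vd = 0.0416 × 123 = 5.117 L/h

5.12 L/h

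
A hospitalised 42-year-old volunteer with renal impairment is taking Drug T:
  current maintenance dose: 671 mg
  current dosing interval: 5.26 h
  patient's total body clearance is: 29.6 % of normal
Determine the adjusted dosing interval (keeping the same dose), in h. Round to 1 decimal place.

17.8 h

To keep the same average steady-state level, dosing rate must scale with clearance.
CL ratio = 29.6 / 100 = 0.2960
New interval (same dose) = 5.26 / 0.2960 = 17.77 h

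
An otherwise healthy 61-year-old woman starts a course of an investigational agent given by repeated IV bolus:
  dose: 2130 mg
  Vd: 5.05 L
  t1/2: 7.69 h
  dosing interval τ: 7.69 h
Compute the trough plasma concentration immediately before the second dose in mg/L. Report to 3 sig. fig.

C₀ per dose = Dose / Vd = 2130 / 5.05 = 421.8 mg/L
k = ln2 / t½ = 0.693147 / 7.69 = 0.09014 h⁻¹
Fraction remaining after one interval: r = e^(−kτ) = e^(−0.09014 × 7.69) = 0.5000
Before dose 2, 1 dose has been given (aged 1τ).
C_trough = C₀ × r = 421.8 × 0.5000 = 210.9 mg/L

211 mg/L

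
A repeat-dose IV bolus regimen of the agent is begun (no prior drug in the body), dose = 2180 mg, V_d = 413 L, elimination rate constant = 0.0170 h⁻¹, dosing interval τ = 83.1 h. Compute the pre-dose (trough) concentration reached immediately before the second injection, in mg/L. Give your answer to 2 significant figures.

1.3 mg/L

C₀ per dose = Dose / Vd = 2180 / 413 = 5.278 mg/L
Fraction remaining after one interval: r = e^(−kτ) = e^(−0.01700 × 83.1) = 0.2435
Before dose 2, 1 dose has been given (aged 1τ).
C_trough = C₀ × r = 5.278 × 0.2435 = 1.285 mg/L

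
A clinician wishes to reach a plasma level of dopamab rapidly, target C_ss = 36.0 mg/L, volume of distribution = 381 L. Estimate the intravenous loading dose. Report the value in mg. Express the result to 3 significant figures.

LD = Css × Vd = 36.0 × 381 = 13720 mg

13700 mg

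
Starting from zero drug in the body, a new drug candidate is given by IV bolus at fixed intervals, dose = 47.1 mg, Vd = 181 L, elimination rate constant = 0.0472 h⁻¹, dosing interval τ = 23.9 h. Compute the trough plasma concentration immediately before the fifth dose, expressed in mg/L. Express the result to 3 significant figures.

0.123 mg/L

C₀ per dose = Dose / Vd = 47.1 / 181 = 0.2602 mg/L
Fraction remaining after one interval: r = e^(−kτ) = e^(−0.04720 × 23.9) = 0.3237
Before dose 5, 4 doses have been given (aged 1τ, 2τ, 3τ, 4τ).
C_trough = C₀ × (r + r² + … + r^4) = C₀ × r(1−r^4)/(1−r)
        = 0.2602 × 0.3237 × (1 − 0.01098) / (1 − 0.3237) = 0.1232 mg/L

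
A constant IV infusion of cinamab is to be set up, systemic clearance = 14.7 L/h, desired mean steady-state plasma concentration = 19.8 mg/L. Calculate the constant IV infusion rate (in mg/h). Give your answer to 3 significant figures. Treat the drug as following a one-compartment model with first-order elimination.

At steady state, infusion rate R₀ = Css × CL = 19.8 × 14.70 = 291.1 mg/h

291 mg/h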